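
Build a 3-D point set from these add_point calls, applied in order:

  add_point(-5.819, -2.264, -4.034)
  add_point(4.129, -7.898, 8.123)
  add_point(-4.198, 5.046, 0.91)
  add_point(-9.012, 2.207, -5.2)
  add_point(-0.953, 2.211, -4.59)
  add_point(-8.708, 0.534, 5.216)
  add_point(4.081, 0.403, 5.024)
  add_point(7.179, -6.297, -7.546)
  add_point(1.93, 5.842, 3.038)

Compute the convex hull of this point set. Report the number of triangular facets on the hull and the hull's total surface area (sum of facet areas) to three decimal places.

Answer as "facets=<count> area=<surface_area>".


9 of the 9 inputs are extreme points: [0, 1, 2, 3, 4, 5, 6, 7, 8].

Triangle areas on the boundary:
  f1: (p5, p1, p8) → 84.2450
  f2: (p4, p7, p3) → 37.2861
  f3: (p4, p8, p7) → 52.0425
  f4: (p0, p7, p3) → 28.0983
  f5: (p0, p1, p7) → 103.7584
  f6: (p0, p5, p3) → 27.7912
  f7: (p0, p5, p1) → 77.0011
  f8: (p6, p8, p7) → 44.0973
  f9: (p6, p1, p7) → 64.0327
  f10: (p6, p1, p8) → 9.3924
  f11: (p2, p5, p3) → 31.6009
  f12: (p2, p5, p8) → 22.6026
  f13: (p2, p4, p3) → 25.8339
  f14: (p2, p4, p8) → 22.6390
Σ area = 630.421

Check V−E+F: 9 − 21 + 14 = 2.

facets=14 area=630.421


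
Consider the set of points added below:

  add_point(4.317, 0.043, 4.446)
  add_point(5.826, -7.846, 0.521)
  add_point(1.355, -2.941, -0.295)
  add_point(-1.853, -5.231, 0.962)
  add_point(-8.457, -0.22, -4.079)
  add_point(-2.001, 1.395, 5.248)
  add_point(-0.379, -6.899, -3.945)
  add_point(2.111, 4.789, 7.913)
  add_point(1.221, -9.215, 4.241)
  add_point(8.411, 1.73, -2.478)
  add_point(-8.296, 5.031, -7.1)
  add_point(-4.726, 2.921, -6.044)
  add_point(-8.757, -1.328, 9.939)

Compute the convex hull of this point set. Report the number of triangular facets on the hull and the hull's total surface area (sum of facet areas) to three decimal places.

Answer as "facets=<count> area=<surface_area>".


facets=16 area=750.334

Hull vertices (10/13): indices [0, 1, 4, 6, 7, 8, 9, 10, 11, 12].

Area of each hull facet:
  f1: (p7, p8, p12) → 80.4049
  f2: (p7, p10, p12) → 108.0331
  f3: (p7, p10, p9) → 105.3102
  f4: (p4, p8, p12) → 90.7308
  f5: (p4, p10, p12) → 35.1441
  f6: (p0, p7, p9) → 22.5590
  f7: (p0, p7, p8) → 24.1198
  f8: (p6, p4, p8) → 42.9075
  f9: (p6, p4, p10) → 26.7743
  f10: (p1, p6, p9) → 39.7834
  f11: (p1, p6, p8) → 22.7880
  f12: (p1, p0, p9) → 35.3433
  f13: (p1, p0, p8) → 26.6221
  f14: (p11, p10, p9) → 12.1582
  f15: (p11, p6, p9) → 64.2973
  f16: (p11, p6, p10) → 13.3582
Σ area = 750.334

Euler: V−E+F = 10−24+16 = 2.


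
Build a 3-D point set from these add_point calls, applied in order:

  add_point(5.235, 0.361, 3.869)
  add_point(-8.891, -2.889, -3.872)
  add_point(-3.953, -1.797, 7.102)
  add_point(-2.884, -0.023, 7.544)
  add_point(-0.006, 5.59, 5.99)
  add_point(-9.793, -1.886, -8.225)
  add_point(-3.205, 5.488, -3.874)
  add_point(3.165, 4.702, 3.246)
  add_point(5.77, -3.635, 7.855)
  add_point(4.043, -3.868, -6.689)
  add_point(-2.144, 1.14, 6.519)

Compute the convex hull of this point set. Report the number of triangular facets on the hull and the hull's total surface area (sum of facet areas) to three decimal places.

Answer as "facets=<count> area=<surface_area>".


facets=16 area=575.863

Extreme-point indices: [0, 1, 2, 3, 4, 5, 6, 7, 8, 9] — 10 of 11 on the boundary.

Per-facet area ½‖(b−a)×(c−a)‖:
  f1: (p6, p4, p5) → 45.7143
  f2: (p6, p9, p5) → 63.5423
  f3: (p0, p9, p8) → 29.7349
  f4: (p1, p2, p8) → 53.4645
  f5: (p1, p9, p5) → 30.2442
  f6: (p1, p9, p8) → 96.7558
  f7: (p1, p4, p5) → 28.9458
  f8: (p3, p4, p8) → 30.4063
  f9: (p3, p2, p8) → 9.8230
  f10: (p3, p1, p4) → 42.2057
  f11: (p3, p1, p2) → 11.2834
  f12: (p7, p6, p9) → 55.8523
  f13: (p7, p0, p9) → 27.3349
  f14: (p7, p6, p4) → 20.5333
  f15: (p7, p4, p8) → 21.1124
  f16: (p7, p0, p8) → 8.9097
Σ area = 575.863

Check V−E+F: 10 − 24 + 16 = 2.


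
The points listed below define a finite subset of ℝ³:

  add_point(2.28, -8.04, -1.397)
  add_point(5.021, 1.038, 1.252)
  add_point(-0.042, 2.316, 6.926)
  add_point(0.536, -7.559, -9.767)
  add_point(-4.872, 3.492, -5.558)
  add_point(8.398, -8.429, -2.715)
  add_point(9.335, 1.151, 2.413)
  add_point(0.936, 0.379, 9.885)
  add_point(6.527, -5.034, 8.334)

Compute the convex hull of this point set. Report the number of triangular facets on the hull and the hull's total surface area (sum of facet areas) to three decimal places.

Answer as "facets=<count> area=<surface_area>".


facets=12 area=593.964

8 of the 9 inputs are extreme points: [0, 2, 3, 4, 5, 6, 7, 8].

Per-facet area ½‖(b−a)×(c−a)‖:
  f1: (p3, p6, p4) → 101.2622
  f2: (p8, p7, p6) → 35.4920
  f3: (p2, p6, p4) → 70.1880
  f4: (p2, p7, p4) → 11.1829
  f5: (p2, p7, p6) → 19.1877
  f6: (p0, p3, p4) → 54.7256
  f7: (p0, p7, p4) → 95.8038
  f8: (p0, p8, p7) → 43.6147
  f9: (p5, p8, p6) → 46.5428
  f10: (p5, p0, p8) → 34.0731
  f11: (p5, p3, p6) → 55.0439
  f12: (p5, p0, p3) → 26.8476
Σ area = 593.964

Check V−E+F: 8 − 18 + 12 = 2.


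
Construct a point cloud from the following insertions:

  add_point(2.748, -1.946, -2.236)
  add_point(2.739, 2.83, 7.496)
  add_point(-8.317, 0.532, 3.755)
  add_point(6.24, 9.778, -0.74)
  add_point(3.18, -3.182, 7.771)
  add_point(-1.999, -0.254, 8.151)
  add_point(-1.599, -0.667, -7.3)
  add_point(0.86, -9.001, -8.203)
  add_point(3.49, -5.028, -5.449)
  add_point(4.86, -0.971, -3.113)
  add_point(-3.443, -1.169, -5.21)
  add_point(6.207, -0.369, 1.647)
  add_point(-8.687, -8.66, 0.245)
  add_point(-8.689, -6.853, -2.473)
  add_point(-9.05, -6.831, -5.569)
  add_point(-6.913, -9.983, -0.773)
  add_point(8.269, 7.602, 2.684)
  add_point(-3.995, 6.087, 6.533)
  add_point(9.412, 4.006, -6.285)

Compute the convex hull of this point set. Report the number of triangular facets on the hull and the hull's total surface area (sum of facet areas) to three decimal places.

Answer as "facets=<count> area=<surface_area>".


15 of the 19 inputs are extreme points: [1, 2, 3, 4, 5, 6, 7, 8, 11, 12, 14, 15, 16, 17, 18].

Area of each hull facet:
  f1: (p6, p7, p14) → 39.9186
  f2: (p6, p7, p18) → 52.0447
  f3: (p15, p7, p14) → 31.1579
  f4: (p12, p15, p14) → 7.2982
  f5: (p8, p7, p18) → 16.8663
  f6: (p8, p11, p18) → 40.6056
  f7: (p8, p11, p7) → 9.5275
  f8: (p16, p11, p18) → 36.2360
  f9: (p4, p12, p5) → 39.6013
  f10: (p4, p12, p15) → 18.1110
  f11: (p4, p16, p11) → 28.5510
  f12: (p4, p15, p7) → 79.5482
  f13: (p4, p11, p7) → 51.3040
  f14: (p2, p17, p5) → 23.4072
  f15: (p2, p12, p5) → 37.7235
  f16: (p2, p12, p14) → 30.0014
  f17: (p2, p6, p14) → 55.8335
  f18: (p2, p6, p17) → 48.9748
  f19: (p3, p16, p18) → 19.5266
  f20: (p3, p16, p17) → 29.0519
  f21: (p3, p6, p18) → 51.6639
  f22: (p3, p6, p17) → 88.7831
  f23: (p1, p16, p17) → 31.8623
  f24: (p1, p4, p16) → 22.5037
  f25: (p1, p17, p5) → 18.6522
  f26: (p1, p4, p5) → 15.0233
Σ area = 923.778

Euler characteristic 15−39+26 = 2 ✓

facets=26 area=923.778


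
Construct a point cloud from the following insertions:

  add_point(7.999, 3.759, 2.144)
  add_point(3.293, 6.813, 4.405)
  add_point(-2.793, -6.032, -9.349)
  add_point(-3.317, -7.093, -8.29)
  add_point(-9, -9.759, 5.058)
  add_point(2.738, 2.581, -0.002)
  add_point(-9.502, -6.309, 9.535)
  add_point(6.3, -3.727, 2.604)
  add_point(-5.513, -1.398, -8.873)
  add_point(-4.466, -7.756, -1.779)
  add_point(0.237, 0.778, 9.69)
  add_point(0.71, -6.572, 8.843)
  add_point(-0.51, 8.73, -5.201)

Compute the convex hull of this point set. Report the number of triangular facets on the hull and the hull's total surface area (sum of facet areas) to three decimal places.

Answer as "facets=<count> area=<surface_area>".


facets=18 area=875.275

Extreme-point indices: [0, 1, 2, 3, 4, 6, 7, 8, 10, 11, 12] — 11 of 13 on the boundary.

Triangle areas on the boundary:
  f1: (p2, p12, p0) → 94.5436
  f2: (p1, p12, p6) → 99.1577
  f3: (p1, p12, p0) → 31.7623
  f4: (p8, p12, p6) → 115.5989
  f5: (p8, p2, p12) → 26.8117
  f6: (p4, p11, p6) → 28.6881
  f7: (p4, p8, p6) → 43.7231
  f8: (p7, p2, p0) → 56.8179
  f9: (p7, p11, p0) → 29.5604
  f10: (p10, p11, p0) → 41.1986
  f11: (p10, p1, p0) → 25.6595
  f12: (p10, p11, p6) → 37.7756
  f13: (p10, p1, p6) → 37.2481
  f14: (p3, p7, p11) → 65.9407
  f15: (p3, p4, p11) → 80.1054
  f16: (p3, p7, p2) → 11.7529
  f17: (p3, p8, p2) → 4.0143
  f18: (p3, p4, p8) → 44.9160
Σ area = 875.275

Euler: V−E+F = 11−27+18 = 2.


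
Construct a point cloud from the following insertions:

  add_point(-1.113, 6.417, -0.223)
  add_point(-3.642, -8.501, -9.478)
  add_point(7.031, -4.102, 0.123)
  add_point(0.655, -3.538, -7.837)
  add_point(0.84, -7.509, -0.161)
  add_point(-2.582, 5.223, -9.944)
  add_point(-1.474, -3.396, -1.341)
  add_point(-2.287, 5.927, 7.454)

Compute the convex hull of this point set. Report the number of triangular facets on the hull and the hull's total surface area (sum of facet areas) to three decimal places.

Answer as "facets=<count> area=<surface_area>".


facets=10 area=513.969

Extreme-point indices: [0, 1, 2, 3, 4, 5, 7] — 7 of 8 on the boundary.

Per-facet area ½‖(b−a)×(c−a)‖:
  f1: (p7, p0, p2) → 51.7706
  f2: (p5, p0, p2) → 65.8824
  f3: (p5, p7, p1) → 119.9209
  f4: (p5, p7, p0) → 13.3167
  f5: (p4, p2, p1) → 32.6155
  f6: (p4, p7, p1) → 73.9066
  f7: (p4, p7, p2) → 53.8562
  f8: (p3, p2, p1) → 28.9780
  f9: (p3, p5, p1) → 29.6463
  f10: (p3, p5, p2) → 44.0761
Σ area = 513.969

Check V−E+F: 7 − 15 + 10 = 2.


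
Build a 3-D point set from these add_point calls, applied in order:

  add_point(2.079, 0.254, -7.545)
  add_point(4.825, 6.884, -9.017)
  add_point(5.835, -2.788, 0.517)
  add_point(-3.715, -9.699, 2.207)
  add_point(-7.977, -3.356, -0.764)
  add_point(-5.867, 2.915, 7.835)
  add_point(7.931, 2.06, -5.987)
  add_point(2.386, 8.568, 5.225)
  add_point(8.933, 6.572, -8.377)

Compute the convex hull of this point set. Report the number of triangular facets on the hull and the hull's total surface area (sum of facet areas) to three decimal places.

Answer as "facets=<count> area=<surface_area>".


facets=14 area=676.742

9 of the 9 inputs are extreme points: [0, 1, 2, 3, 4, 5, 6, 7, 8].

Area of each hull facet:
  f1: (p5, p3, p4) → 44.4025
  f2: (p0, p3, p4) → 51.8778
  f3: (p2, p7, p8) → 80.3970
  f4: (p2, p5, p3) → 78.1865
  f5: (p2, p5, p7) → 64.9501
  f6: (p1, p0, p4) → 34.6689
  f7: (p1, p0, p8) → 14.7006
  f8: (p1, p7, p8) → 30.3169
  f9: (p1, p5, p4) → 99.0516
  f10: (p1, p5, p7) → 71.3003
  f11: (p6, p0, p3) → 44.0129
  f12: (p6, p2, p3) → 38.0579
  f13: (p6, p0, p8) → 15.6153
  f14: (p6, p2, p8) → 9.2036
Σ area = 676.742

Euler characteristic 9−21+14 = 2 ✓


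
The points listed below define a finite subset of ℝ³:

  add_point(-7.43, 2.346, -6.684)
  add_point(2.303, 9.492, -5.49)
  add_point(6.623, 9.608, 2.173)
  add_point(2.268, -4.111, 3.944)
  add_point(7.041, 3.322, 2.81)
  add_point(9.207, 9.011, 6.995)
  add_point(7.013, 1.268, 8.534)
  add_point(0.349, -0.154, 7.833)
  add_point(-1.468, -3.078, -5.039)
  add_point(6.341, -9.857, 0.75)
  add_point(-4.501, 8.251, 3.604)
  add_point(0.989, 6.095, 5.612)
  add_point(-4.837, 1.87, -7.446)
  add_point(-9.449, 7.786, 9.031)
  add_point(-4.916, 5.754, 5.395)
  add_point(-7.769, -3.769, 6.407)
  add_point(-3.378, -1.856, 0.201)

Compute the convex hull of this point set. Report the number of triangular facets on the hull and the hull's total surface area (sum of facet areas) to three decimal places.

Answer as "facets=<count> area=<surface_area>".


facets=18 area=1009.650

Hull vertices (11/17): indices [0, 1, 2, 5, 6, 7, 8, 9, 12, 13, 15].

Facet areas (half cross-product norm):
  f1: (p6, p5, p13) → 72.2461
  f2: (p6, p9, p5) → 40.8856
  f3: (p2, p5, p13) → 48.2014
  f4: (p2, p1, p13) → 76.8074
  f5: (p2, p9, p5) → 53.6706
  f6: (p2, p1, p9) → 85.5583
  f7: (p0, p1, p13) → 99.8400
  f8: (p0, p1, p12) → 12.9499
  f9: (p15, p6, p9) → 98.8638
  f10: (p15, p0, p13) → 84.6169
  f11: (p7, p6, p13) → 34.2919
  f12: (p7, p15, p13) → 51.4437
  f13: (p7, p15, p6) → 6.5613
  f14: (p8, p15, p9) → 76.7638
  f15: (p8, p15, p0) → 53.2917
  f16: (p8, p0, p12) → 7.5464
  f17: (p8, p1, p9) → 72.1276
  f18: (p8, p1, p12) → 33.9836
Σ area = 1009.650

Euler: V−E+F = 11−27+18 = 2.


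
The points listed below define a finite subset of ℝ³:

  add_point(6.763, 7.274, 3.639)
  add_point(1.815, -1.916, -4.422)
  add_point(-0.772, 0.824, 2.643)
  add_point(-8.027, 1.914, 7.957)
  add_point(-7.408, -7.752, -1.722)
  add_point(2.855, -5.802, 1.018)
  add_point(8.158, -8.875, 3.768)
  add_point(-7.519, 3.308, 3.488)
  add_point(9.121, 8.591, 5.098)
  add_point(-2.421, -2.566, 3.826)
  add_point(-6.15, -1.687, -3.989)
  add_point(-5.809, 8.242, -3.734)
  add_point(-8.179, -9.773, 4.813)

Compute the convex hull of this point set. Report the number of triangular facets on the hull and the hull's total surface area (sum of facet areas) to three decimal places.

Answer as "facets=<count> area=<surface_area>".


facets=14 area=888.902

Hull vertices (9/13): indices [1, 3, 4, 6, 7, 8, 10, 11, 12].

Per-facet area ½‖(b−a)×(c−a)‖:
  f1: (p11, p3, p8) → 111.8764
  f2: (p11, p1, p8) → 97.2667
  f3: (p6, p3, p12) → 99.0997
  f4: (p6, p3, p8) → 150.0056
  f5: (p6, p1, p8) → 96.1766
  f6: (p7, p3, p12) → 28.4731
  f7: (p7, p11, p3) → 6.3124
  f8: (p4, p6, p12) → 55.4207
  f9: (p4, p6, p1) → 70.1237
  f10: (p4, p7, p12) → 41.6664
  f11: (p4, p7, p11) → 53.8328
  f12: (p10, p11, p1) → 39.6530
  f13: (p10, p4, p1) → 25.8752
  f14: (p10, p4, p11) → 13.1196
Σ area = 888.902

Euler characteristic 9−21+14 = 2 ✓


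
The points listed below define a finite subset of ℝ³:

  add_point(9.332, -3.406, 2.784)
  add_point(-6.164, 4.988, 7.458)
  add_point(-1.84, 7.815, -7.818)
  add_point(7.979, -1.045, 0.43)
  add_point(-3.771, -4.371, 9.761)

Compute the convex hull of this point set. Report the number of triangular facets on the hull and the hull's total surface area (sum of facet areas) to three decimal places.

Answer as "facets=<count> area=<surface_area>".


5 of the 5 inputs are extreme points: [0, 1, 2, 3, 4].

Facet areas (half cross-product norm):
  f1: (p4, p0, p1) → 73.7997
  f2: (p2, p4, p1) → 75.8537
  f3: (p2, p4, p0) → 138.3530
  f4: (p3, p0, p1) → 29.2267
  f5: (p3, p2, p1) → 113.3411
  f6: (p3, p2, p0) → 8.2181
Σ area = 438.792

Euler: V−E+F = 5−9+6 = 2.

facets=6 area=438.792


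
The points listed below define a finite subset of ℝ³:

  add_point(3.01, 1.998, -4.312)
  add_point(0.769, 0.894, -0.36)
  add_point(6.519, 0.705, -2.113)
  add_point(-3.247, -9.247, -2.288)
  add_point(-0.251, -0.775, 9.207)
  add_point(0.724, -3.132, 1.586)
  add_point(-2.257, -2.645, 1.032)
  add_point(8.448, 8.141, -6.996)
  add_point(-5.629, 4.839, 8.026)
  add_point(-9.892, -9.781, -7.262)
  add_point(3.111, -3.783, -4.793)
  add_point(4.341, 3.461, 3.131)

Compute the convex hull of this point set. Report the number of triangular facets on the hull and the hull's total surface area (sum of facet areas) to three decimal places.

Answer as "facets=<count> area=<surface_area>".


Points on the hull: [2, 3, 4, 7, 8, 9, 10, 11] (8 of 12).

Triangle areas on the boundary:
  f1: (p8, p7, p9) → 216.6189
  f2: (p8, p4, p9) → 82.3163
  f3: (p10, p7, p9) → 68.3858
  f4: (p3, p4, p9) → 44.9107
  f5: (p3, p10, p9) → 32.5056
  f6: (p2, p10, p7) → 25.0248
  f7: (p2, p3, p4) → 83.7190
  f8: (p2, p3, p10) → 18.8581
  f9: (p11, p2, p7) → 28.3471
  f10: (p11, p2, p4) → 22.9906
  f11: (p11, p8, p7) → 51.5629
  f12: (p11, p8, p4) → 34.1212
Σ area = 709.361

Check V−E+F: 8 − 18 + 12 = 2.

facets=12 area=709.361


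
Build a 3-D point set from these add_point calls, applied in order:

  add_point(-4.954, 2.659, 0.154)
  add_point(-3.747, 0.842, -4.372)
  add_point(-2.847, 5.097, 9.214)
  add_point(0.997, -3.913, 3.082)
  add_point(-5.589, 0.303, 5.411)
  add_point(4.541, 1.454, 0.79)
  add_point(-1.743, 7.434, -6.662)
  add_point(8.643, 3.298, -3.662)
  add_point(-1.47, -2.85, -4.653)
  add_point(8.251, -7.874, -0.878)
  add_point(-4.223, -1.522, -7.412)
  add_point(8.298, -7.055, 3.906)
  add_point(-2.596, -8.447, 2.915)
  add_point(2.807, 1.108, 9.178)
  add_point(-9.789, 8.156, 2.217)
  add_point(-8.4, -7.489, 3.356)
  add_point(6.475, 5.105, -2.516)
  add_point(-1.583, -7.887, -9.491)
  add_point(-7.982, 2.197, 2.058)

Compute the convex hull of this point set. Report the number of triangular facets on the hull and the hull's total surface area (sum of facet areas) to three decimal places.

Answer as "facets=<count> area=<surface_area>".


facets=20 area=1022.949

Hull vertices (12/19): indices [2, 6, 7, 9, 10, 11, 12, 13, 14, 15, 16, 17].

Facet areas (half cross-product norm):
  f1: (p6, p17, p7) → 85.6258
  f2: (p15, p17, p12) → 36.3507
  f3: (p15, p13, p12) → 35.9856
  f4: (p2, p15, p14) → 74.3750
  f5: (p2, p15, p13) → 50.8491
  f6: (p11, p13, p7) → 68.3341
  f7: (p11, p13, p12) → 57.6190
  f8: (p10, p6, p14) → 55.8538
  f9: (p10, p6, p17) → 21.1971
  f10: (p10, p15, p14) → 89.3700
  f11: (p10, p15, p17) → 46.7288
  f12: (p16, p13, p7) → 18.3185
  f13: (p16, p2, p13) → 44.5244
  f14: (p16, p6, p7) → 11.5984
  f15: (p16, p6, p14) → 54.8399
  f16: (p16, p2, p14) → 76.8240
  f17: (p9, p17, p7) → 74.6345
  f18: (p9, p11, p7) → 27.8817
  f19: (p9, p17, p12) → 65.4679
  f20: (p9, p11, p12) → 26.5705
Σ area = 1022.949

Euler characteristic 12−30+20 = 2 ✓


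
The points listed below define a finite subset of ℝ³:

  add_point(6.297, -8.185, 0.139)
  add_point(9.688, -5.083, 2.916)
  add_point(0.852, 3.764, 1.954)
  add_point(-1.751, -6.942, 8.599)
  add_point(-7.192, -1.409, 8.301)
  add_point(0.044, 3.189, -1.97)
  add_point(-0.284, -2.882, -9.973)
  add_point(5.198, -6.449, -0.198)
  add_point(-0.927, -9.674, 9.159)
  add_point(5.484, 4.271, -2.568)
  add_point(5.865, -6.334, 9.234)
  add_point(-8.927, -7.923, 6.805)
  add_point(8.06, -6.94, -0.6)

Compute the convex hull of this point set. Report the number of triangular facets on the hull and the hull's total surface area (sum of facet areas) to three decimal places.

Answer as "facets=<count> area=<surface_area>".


facets=18 area=730.995

11 of the 13 inputs are extreme points: [0, 1, 2, 4, 5, 6, 8, 9, 10, 11, 12].

Per-facet area ½‖(b−a)×(c−a)‖:
  f1: (p4, p6, p11) → 66.4808
  f2: (p0, p6, p11) → 108.1858
  f3: (p8, p4, p11) → 29.2660
  f4: (p8, p0, p11) → 46.6495
  f5: (p10, p9, p1) → 40.8355
  f6: (p10, p8, p4) → 38.6628
  f7: (p10, p0, p1) → 20.1058
  f8: (p10, p8, p0) → 35.1095
  f9: (p5, p6, p9) → 27.9776
  f10: (p5, p4, p6) → 62.0201
  f11: (p12, p0, p1) → 4.7276
  f12: (p12, p0, p6) → 14.9816
  f13: (p12, p9, p1) → 24.5973
  f14: (p12, p6, p9) → 64.0140
  f15: (p2, p10, p9) → 42.9345
  f16: (p2, p10, p4) → 71.3271
  f17: (p2, p5, p9) → 11.2103
  f18: (p2, p5, p4) → 21.9095
Σ area = 730.995

Check V−E+F: 11 − 27 + 18 = 2.


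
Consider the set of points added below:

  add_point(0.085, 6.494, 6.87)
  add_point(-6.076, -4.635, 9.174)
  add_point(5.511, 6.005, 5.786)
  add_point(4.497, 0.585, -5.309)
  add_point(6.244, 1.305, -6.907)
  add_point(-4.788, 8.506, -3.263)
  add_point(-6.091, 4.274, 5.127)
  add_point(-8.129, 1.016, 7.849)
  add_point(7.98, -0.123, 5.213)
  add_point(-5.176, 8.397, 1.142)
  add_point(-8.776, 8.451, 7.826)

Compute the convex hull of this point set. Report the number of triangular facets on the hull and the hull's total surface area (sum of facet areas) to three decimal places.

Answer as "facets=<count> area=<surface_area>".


10 of the 11 inputs are extreme points: [0, 1, 2, 3, 4, 5, 7, 8, 9, 10].

Triangle areas on the boundary:
  f1: (p4, p1, p8) → 92.9984
  f2: (p2, p1, p8) → 50.4649
  f3: (p2, p4, p8) → 40.7585
  f4: (p2, p5, p4) → 81.4755
  f5: (p7, p1, p10) → 7.5813
  f6: (p7, p5, p10) → 43.9640
  f7: (p7, p5, p1) → 34.3174
  f8: (p3, p4, p1) → 4.3956
  f9: (p3, p5, p1) → 107.1678
  f10: (p3, p5, p4) → 13.6724
  f11: (p0, p1, p10) → 56.3218
  f12: (p0, p2, p10) → 3.9295
  f13: (p0, p2, p1) → 32.5088
  f14: (p9, p5, p10) → 6.6531
  f15: (p9, p2, p10) → 44.9965
  f16: (p9, p2, p5) → 24.9703
Σ area = 646.176

Check V−E+F: 10 − 24 + 16 = 2.

facets=16 area=646.176


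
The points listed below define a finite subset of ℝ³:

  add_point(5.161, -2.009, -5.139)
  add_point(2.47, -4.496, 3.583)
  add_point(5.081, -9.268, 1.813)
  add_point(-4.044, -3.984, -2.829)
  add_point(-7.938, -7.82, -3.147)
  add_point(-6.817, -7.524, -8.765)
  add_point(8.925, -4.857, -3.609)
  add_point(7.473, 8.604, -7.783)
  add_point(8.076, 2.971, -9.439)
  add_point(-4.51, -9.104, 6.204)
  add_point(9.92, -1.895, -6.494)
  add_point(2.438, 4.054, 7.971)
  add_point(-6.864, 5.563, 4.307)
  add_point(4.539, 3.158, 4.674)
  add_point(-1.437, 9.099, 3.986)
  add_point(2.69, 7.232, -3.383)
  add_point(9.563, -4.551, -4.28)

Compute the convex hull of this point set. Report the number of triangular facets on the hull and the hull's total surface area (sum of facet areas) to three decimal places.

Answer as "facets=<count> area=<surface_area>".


facets=20 area=1034.581

Points on the hull: [2, 4, 5, 7, 8, 9, 10, 11, 12, 13, 14, 16] (12 of 17).

Area of each hull facet:
  f1: (p12, p9, p4) → 71.8016
  f2: (p12, p7, p14) → 40.7321
  f3: (p11, p9, p2) → 73.7763
  f4: (p11, p12, p14) → 24.3221
  f5: (p11, p12, p9) → 71.2865
  f6: (p11, p7, p14) → 55.2140
  f7: (p5, p16, p10) → 29.9057
  f8: (p5, p12, p4) → 40.0382
  f9: (p5, p12, p7) → 165.3502
  f10: (p5, p16, p2) → 70.7242
  f11: (p5, p9, p4) → 15.0857
  f12: (p5, p9, p2) → 77.3459
  f13: (p13, p16, p2) → 53.4827
  f14: (p13, p11, p2) → 23.1800
  f15: (p13, p16, p10) → 22.3080
  f16: (p13, p7, p10) → 67.8962
  f17: (p13, p11, p7) → 18.1521
  f18: (p8, p7, p10) → 13.0992
  f19: (p8, p5, p10) → 52.9832
  f20: (p8, p5, p7) → 47.8973
Σ area = 1034.581

Euler: V−E+F = 12−30+20 = 2.


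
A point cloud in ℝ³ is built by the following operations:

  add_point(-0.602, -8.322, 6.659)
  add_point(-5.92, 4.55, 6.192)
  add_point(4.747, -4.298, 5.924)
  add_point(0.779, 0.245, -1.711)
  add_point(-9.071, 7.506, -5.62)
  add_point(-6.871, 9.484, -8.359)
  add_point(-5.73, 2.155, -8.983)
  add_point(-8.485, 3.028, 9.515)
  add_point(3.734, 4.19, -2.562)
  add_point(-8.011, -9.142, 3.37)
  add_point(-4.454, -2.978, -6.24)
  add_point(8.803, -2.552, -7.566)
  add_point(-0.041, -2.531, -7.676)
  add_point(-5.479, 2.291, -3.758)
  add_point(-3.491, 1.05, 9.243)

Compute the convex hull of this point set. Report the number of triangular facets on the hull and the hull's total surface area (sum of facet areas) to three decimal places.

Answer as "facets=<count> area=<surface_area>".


Points on the hull: [0, 1, 2, 4, 5, 6, 7, 8, 9, 10, 11, 12, 14] (13 of 15).

Facet areas (half cross-product norm):
  f1: (p7, p9, p4) → 106.0217
  f2: (p6, p9, p4) → 60.1231
  f3: (p8, p2, p11) → 58.2230
  f4: (p0, p7, p9) → 53.9486
  f5: (p0, p9, p11) → 72.0267
  f6: (p0, p2, p11) → 43.7128
  f7: (p5, p6, p4) → 14.0976
  f8: (p5, p6, p11) → 51.2867
  f9: (p5, p8, p11) → 57.2129
  f10: (p5, p7, p4) → 20.3204
  f11: (p10, p6, p9) → 23.5497
  f12: (p14, p8, p2) → 61.1144
  f13: (p14, p0, p7) → 21.4579
  f14: (p14, p0, p2) → 32.5941
  f15: (p1, p5, p7) → 21.6269
  f16: (p1, p5, p8) → 81.7366
  f17: (p1, p14, p7) → 10.7492
  f18: (p1, p14, p8) → 34.1428
  f19: (p12, p9, p11) → 57.3452
  f20: (p12, p10, p9) → 22.7381
  f21: (p12, p6, p11) → 21.3741
  f22: (p12, p10, p6) → 13.8860
Σ area = 939.289

Euler: V−E+F = 13−33+22 = 2.

facets=22 area=939.289


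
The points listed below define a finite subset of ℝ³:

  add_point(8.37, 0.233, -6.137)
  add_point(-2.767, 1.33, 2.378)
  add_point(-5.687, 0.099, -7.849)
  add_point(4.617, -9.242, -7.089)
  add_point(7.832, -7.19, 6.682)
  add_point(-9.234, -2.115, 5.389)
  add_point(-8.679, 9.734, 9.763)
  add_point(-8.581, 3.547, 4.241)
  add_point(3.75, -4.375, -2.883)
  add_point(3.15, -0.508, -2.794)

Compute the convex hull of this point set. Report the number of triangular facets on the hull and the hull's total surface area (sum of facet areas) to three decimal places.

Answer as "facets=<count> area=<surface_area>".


Hull vertices (7/10): indices [0, 2, 3, 4, 5, 6, 7].

Facet areas (half cross-product norm):
  f1: (p2, p6, p0) → 143.6199
  f2: (p4, p6, p5) → 110.5793
  f3: (p4, p6, p0) → 172.4441
  f4: (p7, p6, p5) → 19.4000
  f5: (p7, p2, p5) → 37.4558
  f6: (p7, p2, p6) → 30.1530
  f7: (p3, p2, p5) → 96.6389
  f8: (p3, p4, p5) → 123.6865
  f9: (p3, p2, p0) → 66.9203
  f10: (p3, p4, p0) → 69.6442
Σ area = 870.542

Euler characteristic 7−15+10 = 2 ✓

facets=10 area=870.542


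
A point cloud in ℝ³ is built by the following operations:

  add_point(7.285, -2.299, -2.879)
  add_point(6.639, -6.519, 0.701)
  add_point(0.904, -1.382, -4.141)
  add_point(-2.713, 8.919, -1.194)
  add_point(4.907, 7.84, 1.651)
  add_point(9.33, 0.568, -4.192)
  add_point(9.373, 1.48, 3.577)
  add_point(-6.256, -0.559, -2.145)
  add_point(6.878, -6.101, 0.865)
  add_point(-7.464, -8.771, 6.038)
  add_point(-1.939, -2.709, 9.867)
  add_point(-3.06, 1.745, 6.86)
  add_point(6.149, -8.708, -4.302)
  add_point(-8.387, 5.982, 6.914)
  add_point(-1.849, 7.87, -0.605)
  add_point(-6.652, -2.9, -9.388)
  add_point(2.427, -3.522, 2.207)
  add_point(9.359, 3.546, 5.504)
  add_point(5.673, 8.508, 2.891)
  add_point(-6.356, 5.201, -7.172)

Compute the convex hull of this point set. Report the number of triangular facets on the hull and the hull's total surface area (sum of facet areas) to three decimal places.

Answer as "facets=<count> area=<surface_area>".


facets=24 area=1075.015

Points on the hull: [1, 3, 4, 5, 6, 8, 9, 10, 12, 13, 15, 17, 18, 19] (14 of 20).

Triangle areas on the boundary:
  f1: (p15, p9, p13) → 116.8820
  f2: (p12, p15, p9) → 112.4603
  f3: (p10, p9, p13) → 50.6872
  f4: (p17, p10, p13) → 76.4012
  f5: (p1, p12, p9) → 41.1309
  f6: (p1, p10, p9) → 59.1301
  f7: (p19, p15, p13) → 56.9710
  f8: (p19, p3, p13) → 40.0325
  f9: (p8, p17, p10) → 66.6937
  f10: (p8, p1, p10) → 3.2954
  f11: (p8, p17, p6) → 5.7502
  f12: (p8, p1, p12) → 1.0424
  f13: (p5, p19, p3) → 59.2310
  f14: (p5, p4, p3) → 40.4793
  f15: (p5, p19, p15) → 68.6101
  f16: (p5, p12, p15) → 73.0294
  f17: (p5, p17, p6) → 7.1475
  f18: (p5, p8, p6) → 29.8271
  f19: (p5, p8, p12) → 25.1975
  f20: (p18, p3, p13) → 47.7346
  f21: (p18, p4, p3) → 4.9583
  f22: (p18, p17, p13) → 47.6730
  f23: (p18, p5, p17) → 33.6140
  f24: (p18, p5, p4) → 7.0363
Σ area = 1075.015

Euler: V−E+F = 14−36+24 = 2.


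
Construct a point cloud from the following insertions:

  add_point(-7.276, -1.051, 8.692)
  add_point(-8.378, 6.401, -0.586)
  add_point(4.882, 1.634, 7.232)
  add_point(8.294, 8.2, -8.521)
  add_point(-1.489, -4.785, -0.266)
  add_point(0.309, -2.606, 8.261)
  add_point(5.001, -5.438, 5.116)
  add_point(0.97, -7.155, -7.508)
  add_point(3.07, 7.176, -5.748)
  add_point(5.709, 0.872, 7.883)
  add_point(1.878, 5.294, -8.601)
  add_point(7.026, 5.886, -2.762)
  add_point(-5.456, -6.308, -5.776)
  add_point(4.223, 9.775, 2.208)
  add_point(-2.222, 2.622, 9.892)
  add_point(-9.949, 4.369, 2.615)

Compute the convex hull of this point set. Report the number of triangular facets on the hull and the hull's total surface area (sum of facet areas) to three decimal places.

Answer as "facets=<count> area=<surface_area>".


12 of the 16 inputs are extreme points: [0, 1, 3, 5, 6, 7, 9, 10, 12, 13, 14, 15].

Triangle areas on the boundary:
  f1: (p10, p7, p3) → 38.8353
  f2: (p13, p14, p15) → 65.5987
  f3: (p13, p9, p3) → 58.2787
  f4: (p13, p9, p14) → 43.8818
  f5: (p0, p14, p15) → 27.2583
  f6: (p1, p10, p3) → 34.0220
  f7: (p1, p13, p15) → 25.9043
  f8: (p1, p13, p3) → 76.8470
  f9: (p6, p7, p3) → 111.8086
  f10: (p6, p9, p3) → 62.8467
  f11: (p12, p10, p7) → 42.0077
  f12: (p12, p1, p10) → 81.0613
  f13: (p12, p1, p15) → 28.7084
  f14: (p12, p0, p15) → 60.5619
  f15: (p12, p6, p7) → 44.8067
  f16: (p12, p6, p0) → 92.8367
  f17: (p5, p0, p14) → 18.7293
  f18: (p5, p6, p0) → 13.1466
  f19: (p5, p9, p14) → 19.3110
  f20: (p5, p6, p9) → 18.5393
Σ area = 964.990

Euler: V−E+F = 12−30+20 = 2.

facets=20 area=964.990


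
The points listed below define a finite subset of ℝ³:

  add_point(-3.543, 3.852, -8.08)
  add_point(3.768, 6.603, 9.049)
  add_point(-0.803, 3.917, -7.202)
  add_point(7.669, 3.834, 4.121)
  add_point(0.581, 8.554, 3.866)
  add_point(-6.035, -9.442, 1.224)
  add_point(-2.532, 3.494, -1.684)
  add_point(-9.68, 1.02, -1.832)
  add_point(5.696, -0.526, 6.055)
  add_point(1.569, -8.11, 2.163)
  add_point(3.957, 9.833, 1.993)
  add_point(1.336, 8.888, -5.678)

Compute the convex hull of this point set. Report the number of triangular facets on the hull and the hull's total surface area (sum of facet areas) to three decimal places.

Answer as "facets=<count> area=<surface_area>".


facets=18 area=701.846

Hull vertices (11/12): indices [0, 1, 2, 3, 4, 5, 7, 8, 9, 10, 11].

Triangle areas on the boundary:
  f1: (p0, p5, p7) → 51.2233
  f2: (p1, p5, p7) → 103.7682
  f3: (p9, p0, p5) → 62.2881
  f4: (p11, p0, p7) → 30.8290
  f5: (p8, p1, p5) → 55.2254
  f6: (p8, p9, p5) → 29.0995
  f7: (p8, p1, p3) → 17.5369
  f8: (p8, p9, p3) → 17.7152
  f9: (p10, p1, p3) → 23.1115
  f10: (p10, p11, p3) → 28.2884
  f11: (p2, p9, p0) → 21.0759
  f12: (p2, p11, p0) → 7.1628
  f13: (p2, p9, p3) → 88.6436
  f14: (p2, p11, p3) → 35.7034
  f15: (p4, p11, p7) → 63.0560
  f16: (p4, p10, p11) → 16.4559
  f17: (p4, p1, p7) → 37.6890
  f18: (p4, p10, p1) → 12.9735
Σ area = 701.846

Euler characteristic 11−27+18 = 2 ✓


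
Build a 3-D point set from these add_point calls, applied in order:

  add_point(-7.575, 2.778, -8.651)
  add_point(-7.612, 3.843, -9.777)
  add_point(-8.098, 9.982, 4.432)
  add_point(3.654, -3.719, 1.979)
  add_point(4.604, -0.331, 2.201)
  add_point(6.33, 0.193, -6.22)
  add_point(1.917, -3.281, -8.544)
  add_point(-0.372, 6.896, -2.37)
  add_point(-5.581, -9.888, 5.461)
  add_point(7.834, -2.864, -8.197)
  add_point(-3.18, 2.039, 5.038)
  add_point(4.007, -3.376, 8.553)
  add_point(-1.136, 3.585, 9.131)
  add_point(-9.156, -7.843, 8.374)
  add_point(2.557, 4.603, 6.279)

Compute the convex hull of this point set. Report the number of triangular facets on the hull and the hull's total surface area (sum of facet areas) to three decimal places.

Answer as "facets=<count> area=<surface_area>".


Hull vertices (12/15): indices [0, 1, 2, 5, 6, 7, 8, 9, 11, 12, 13, 14].

Facet areas (half cross-product norm):
  f1: (p1, p2, p13) → 139.0993
  f2: (p6, p1, p9) → 23.1973
  f3: (p7, p1, p2) → 57.9880
  f4: (p8, p11, p13) → 29.6607
  f5: (p8, p11, p9) → 102.9305
  f6: (p8, p6, p9) → 46.5424
  f7: (p14, p7, p2) → 48.4466
  f8: (p14, p11, p9) → 70.0333
  f9: (p0, p6, p1) → 8.0134
  f10: (p0, p8, p6) → 95.7367
  f11: (p0, p1, p13) → 3.4720
  f12: (p0, p8, p13) → 47.9231
  f13: (p12, p14, p2) → 25.0444
  f14: (p12, p14, p11) → 19.5727
  f15: (p12, p2, p13) → 73.4912
  f16: (p12, p11, p13) → 57.4631
  f17: (p5, p14, p9) → 15.9868
  f18: (p5, p14, p7) → 48.1540
  f19: (p5, p1, p9) → 26.4066
  f20: (p5, p7, p1) → 55.2369
Σ area = 994.399

Check V−E+F: 12 − 30 + 20 = 2.

facets=20 area=994.399


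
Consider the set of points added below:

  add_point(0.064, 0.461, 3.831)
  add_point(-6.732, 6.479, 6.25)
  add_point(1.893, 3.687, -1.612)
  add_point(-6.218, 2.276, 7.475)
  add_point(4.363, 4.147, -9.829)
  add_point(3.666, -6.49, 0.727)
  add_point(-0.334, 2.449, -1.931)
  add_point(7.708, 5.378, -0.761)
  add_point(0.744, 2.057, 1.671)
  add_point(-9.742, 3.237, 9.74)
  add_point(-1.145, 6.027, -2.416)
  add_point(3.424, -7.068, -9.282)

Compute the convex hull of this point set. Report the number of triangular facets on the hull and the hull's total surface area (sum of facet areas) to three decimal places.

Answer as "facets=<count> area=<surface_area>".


facets=12 area=610.060

Hull vertices (8/12): indices [0, 1, 4, 5, 7, 9, 10, 11].

Facet areas (half cross-product norm):
  f1: (p4, p11, p7) → 54.5636
  f2: (p5, p11, p9) → 82.4520
  f3: (p5, p11, p7) → 63.2093
  f4: (p1, p7, p9) → 31.9257
  f5: (p0, p7, p9) → 40.5239
  f6: (p0, p5, p9) → 33.6158
  f7: (p0, p5, p7) → 42.7103
  f8: (p10, p4, p7) → 38.1447
  f9: (p10, p1, p7) → 43.1016
  f10: (p10, p1, p9) → 18.0490
  f11: (p10, p11, p9) → 108.9993
  f12: (p10, p4, p11) → 52.7645
Σ area = 610.060

Euler characteristic 8−18+12 = 2 ✓


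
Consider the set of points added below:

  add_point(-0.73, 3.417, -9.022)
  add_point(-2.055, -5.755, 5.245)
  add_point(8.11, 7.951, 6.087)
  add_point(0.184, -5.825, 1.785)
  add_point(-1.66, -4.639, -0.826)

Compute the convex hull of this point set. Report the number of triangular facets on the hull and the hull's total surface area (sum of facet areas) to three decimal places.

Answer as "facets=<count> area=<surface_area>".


facets=6 area=315.675

Hull vertices (5/5): indices [0, 1, 2, 3, 4].

Facet areas (half cross-product norm):
  f1: (p0, p2, p1) → 130.6809
  f2: (p3, p2, p1) → 33.9205
  f3: (p3, p0, p2) → 111.3907
  f4: (p4, p0, p1) → 19.9459
  f5: (p4, p3, p1) → 6.5999
  f6: (p4, p3, p0) → 13.1375
Σ area = 315.675

Euler characteristic 5−9+6 = 2 ✓


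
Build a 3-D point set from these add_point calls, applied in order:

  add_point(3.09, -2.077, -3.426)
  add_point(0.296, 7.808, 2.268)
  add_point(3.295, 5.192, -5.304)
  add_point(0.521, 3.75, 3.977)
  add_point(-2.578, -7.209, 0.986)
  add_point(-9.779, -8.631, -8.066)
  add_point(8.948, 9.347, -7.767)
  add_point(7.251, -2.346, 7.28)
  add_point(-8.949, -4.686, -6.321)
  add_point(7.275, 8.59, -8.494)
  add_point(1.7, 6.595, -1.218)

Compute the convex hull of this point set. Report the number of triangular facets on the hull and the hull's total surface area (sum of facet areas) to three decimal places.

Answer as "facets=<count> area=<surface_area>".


Points on the hull: [0, 1, 3, 4, 5, 6, 7, 8, 9] (9 of 11).

Area of each hull facet:
  f1: (p1, p7, p6) → 88.5835
  f2: (p1, p9, p6) → 12.4938
  f3: (p0, p7, p6) → 76.8300
  f4: (p0, p9, p5) → 80.7321
  f5: (p0, p9, p6) → 10.9834
  f6: (p4, p0, p5) → 51.2766
  f7: (p4, p0, p7) → 49.1439
  f8: (p8, p9, p5) → 34.3570
  f9: (p8, p1, p9) → 113.7385
  f10: (p8, p4, p5) → 21.6277
  f11: (p3, p1, p7) → 14.1198
  f12: (p3, p4, p7) → 53.9532
  f13: (p3, p8, p1) → 35.2766
  f14: (p3, p8, p4) → 58.5631
Σ area = 701.679

Check V−E+F: 9 − 21 + 14 = 2.

facets=14 area=701.679


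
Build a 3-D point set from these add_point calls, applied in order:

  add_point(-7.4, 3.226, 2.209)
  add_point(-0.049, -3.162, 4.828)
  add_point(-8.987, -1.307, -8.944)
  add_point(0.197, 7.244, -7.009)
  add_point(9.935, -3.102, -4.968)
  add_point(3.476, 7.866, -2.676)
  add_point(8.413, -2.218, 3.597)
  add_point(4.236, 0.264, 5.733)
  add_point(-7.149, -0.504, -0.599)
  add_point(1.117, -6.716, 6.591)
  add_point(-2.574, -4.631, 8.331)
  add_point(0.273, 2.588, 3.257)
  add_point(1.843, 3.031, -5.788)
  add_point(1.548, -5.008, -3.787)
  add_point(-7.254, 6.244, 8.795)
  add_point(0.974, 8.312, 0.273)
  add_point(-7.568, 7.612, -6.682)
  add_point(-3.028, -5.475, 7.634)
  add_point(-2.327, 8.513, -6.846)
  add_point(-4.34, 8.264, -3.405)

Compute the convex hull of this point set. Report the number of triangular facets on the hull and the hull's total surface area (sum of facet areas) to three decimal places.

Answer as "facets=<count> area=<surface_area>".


facets=28 area=931.512

Hull vertices (16/20): indices [2, 3, 4, 5, 6, 7, 8, 9, 10, 13, 14, 15, 16, 17, 18, 19].

Per-facet area ½‖(b−a)×(c−a)‖:
  f1: (p3, p4, p2) → 91.0913
  f2: (p3, p18, p2) → 16.9304
  f3: (p16, p18, p2) → 23.5877
  f4: (p16, p14, p2) → 71.4018
  f5: (p13, p4, p2) → 37.8973
  f6: (p8, p14, p2) → 26.7556
  f7: (p8, p17, p2) → 26.6402
  f8: (p8, p17, p14) → 56.4950
  f9: (p19, p16, p18) → 8.9869
  f10: (p19, p16, p14) → 25.6319
  f11: (p19, p15, p18) → 12.8706
  f12: (p19, p15, p14) → 38.3538
  f13: (p10, p17, p14) → 5.9731
  f14: (p5, p3, p18) → 6.9562
  f15: (p5, p15, p18) → 13.9099
  f16: (p5, p3, p4) → 35.2988
  f17: (p5, p6, p4) → 53.0462
  f18: (p5, p15, p6) → 25.0209
  f19: (p7, p10, p14) → 51.0279
  f20: (p7, p15, p14) → 58.9389
  f21: (p7, p15, p6) → 24.9142
  f22: (p9, p10, p17) → 2.6365
  f23: (p9, p6, p4) → 36.1531
  f24: (p9, p7, p6) → 20.3787
  f25: (p9, p7, p10) → 17.6095
  f26: (p9, p13, p4) → 44.6809
  f27: (p9, p17, p2) → 39.7911
  f28: (p9, p13, p2) → 58.5330
Σ area = 931.512

Euler characteristic 16−42+28 = 2 ✓


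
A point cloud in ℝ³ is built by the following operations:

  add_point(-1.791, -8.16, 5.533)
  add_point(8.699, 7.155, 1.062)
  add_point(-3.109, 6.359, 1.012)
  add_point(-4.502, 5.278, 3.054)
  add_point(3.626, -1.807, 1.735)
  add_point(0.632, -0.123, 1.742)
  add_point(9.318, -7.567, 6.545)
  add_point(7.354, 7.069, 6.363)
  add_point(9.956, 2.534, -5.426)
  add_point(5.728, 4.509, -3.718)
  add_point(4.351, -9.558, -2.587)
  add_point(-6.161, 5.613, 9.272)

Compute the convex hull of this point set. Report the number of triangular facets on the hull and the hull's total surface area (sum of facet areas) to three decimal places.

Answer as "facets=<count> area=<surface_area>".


Extreme-point indices: [0, 1, 2, 3, 6, 7, 8, 9, 10, 11] — 10 of 12 on the boundary.

Triangle areas on the boundary:
  f1: (p6, p10, p8) → 70.9355
  f2: (p6, p1, p8) → 61.1745
  f3: (p0, p6, p11) → 81.3321
  f4: (p0, p6, p10) → 49.1836
  f5: (p7, p6, p11) → 102.6201
  f6: (p7, p6, p1) → 40.3882
  f7: (p7, p2, p11) → 51.6906
  f8: (p7, p2, p1) → 31.4018
  f9: (p9, p10, p8) → 33.7776
  f10: (p9, p2, p10) → 72.1369
  f11: (p9, p1, p8) → 15.4466
  f12: (p9, p2, p1) → 31.6878
  f13: (p3, p2, p10) → 24.2031
  f14: (p3, p0, p10) → 71.1732
  f15: (p3, p2, p11) → 4.6842
  f16: (p3, p0, p11) → 44.7727
Σ area = 786.608

Check V−E+F: 10 − 24 + 16 = 2.

facets=16 area=786.608


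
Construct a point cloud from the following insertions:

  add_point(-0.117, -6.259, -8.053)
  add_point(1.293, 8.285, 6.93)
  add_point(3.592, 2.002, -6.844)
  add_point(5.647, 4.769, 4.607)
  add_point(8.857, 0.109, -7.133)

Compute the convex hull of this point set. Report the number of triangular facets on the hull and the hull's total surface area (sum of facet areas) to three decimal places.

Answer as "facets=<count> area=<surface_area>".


Extreme-point indices: [0, 1, 2, 3, 4] — 5 of 5 on the boundary.

Area of each hull facet:
  f1: (p2, p4, p0) → 25.5300
  f2: (p2, p1, p0) → 63.1805
  f3: (p2, p1, p4) → 40.5494
  f4: (p3, p4, p0) → 71.7171
  f5: (p3, p1, p0) → 49.2780
  f6: (p3, p1, p4) → 26.9933
Σ area = 277.248

Euler: V−E+F = 5−9+6 = 2.

facets=6 area=277.248


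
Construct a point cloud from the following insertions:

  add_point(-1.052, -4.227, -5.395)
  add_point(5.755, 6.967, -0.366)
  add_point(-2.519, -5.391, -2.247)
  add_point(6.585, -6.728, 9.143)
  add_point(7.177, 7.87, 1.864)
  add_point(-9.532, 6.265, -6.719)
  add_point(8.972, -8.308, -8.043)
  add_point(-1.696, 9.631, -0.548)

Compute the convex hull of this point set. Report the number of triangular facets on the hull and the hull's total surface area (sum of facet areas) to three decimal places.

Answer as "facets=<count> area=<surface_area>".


facets=12 area=779.919

Hull vertices (8/8): indices [0, 1, 2, 3, 4, 5, 6, 7].

Triangle areas on the boundary:
  f1: (p3, p7, p5) → 103.4575
  f2: (p2, p3, p5) → 82.1072
  f3: (p2, p3, p6) → 94.2486
  f4: (p1, p6, p5) → 144.0262
  f5: (p1, p7, p5) → 33.1199
  f6: (p0, p6, p5) → 42.8869
  f7: (p0, p2, p5) → 24.7475
  f8: (p0, p2, p6) → 18.2422
  f9: (p4, p3, p7) → 74.0067
  f10: (p4, p1, p7) → 10.1909
  f11: (p4, p3, p6) → 132.4542
  f12: (p4, p1, p6) → 20.4316
Σ area = 779.919

Euler: V−E+F = 8−18+12 = 2.
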